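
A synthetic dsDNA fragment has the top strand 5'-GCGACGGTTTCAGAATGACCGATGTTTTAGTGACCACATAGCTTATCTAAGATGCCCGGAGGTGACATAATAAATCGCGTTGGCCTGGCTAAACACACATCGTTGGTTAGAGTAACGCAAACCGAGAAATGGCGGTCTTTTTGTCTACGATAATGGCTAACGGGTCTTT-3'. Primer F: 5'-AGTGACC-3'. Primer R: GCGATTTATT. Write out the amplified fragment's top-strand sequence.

The forward primer matches the template at positions 29–35.
Reverse complement of the reverse primer: AATAAATCGC. This occurs on the top strand at positions 69–78.
The product is the template from position 29 through 78 (50 bp).

5'-AGTGACCACATAGCTTATCTAAGATGCCCGGAGGTGACATAATAAATCGC-3'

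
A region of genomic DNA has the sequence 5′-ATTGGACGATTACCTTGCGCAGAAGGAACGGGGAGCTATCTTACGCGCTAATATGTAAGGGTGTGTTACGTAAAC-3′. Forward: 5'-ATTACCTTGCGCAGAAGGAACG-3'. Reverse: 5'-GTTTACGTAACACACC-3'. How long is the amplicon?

Forward primer ATTACCTTGCGCAGAAGGAACG is found on the top strand at positions 9–30.
Reverse complement of the reverse primer: GGTGTGTTACGTAAAC. This occurs on the top strand at positions 60–75.
Amplicon spans positions 9–75: 67 bp.

67 bp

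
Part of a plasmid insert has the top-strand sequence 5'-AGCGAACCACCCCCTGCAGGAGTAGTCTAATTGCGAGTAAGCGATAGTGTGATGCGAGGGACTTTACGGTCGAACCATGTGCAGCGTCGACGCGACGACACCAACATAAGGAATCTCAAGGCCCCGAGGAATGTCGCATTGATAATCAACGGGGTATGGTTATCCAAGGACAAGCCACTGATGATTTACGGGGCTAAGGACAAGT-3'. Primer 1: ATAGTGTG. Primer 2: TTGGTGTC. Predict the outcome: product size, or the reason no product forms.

Primer 1 (ATAGTGTG) matches the top strand at positions 44–51; it acts as a forward primer.
Primer 2's reverse complement is GACACCAA, matching the top strand at positions 97–104; it acts as a reverse primer.
The 3' ends face each other across positions 44–104, giving a 61 bp product.

Yes — a 61 bp product.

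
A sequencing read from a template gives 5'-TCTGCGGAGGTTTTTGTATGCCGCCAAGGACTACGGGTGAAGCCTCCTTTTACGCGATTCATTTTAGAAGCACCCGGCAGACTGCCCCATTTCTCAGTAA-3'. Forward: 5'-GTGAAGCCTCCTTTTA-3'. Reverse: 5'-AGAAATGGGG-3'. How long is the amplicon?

58 bp

The forward primer matches the template at positions 37–52.
Taking the reverse complement of AGAAATGGGG gives CCCCATTTCT, found at positions 85–94 on the template; the primer anneals here to the top strand with its 3' end pointing upstream.
Product length = (reverse-primer end) − (forward-primer start) + 1 = 94 − 37 + 1 = 58 bp.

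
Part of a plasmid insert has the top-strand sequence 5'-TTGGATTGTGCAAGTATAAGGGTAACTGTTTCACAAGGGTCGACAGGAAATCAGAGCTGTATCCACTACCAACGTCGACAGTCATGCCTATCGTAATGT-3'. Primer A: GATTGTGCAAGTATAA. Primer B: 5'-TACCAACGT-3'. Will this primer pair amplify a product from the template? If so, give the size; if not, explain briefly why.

No product — both primers anneal to the same strand and extend in the same direction.

Primer A (GATTGTGCAAGTATAA) matches the top strand at positions 4–19 (3' end points downstream).
Primer B (TACCAACGT) also matches the top strand directly, at positions 67–75 — its reverse complement ACGTTGGTA is not present.
Both primers anneal to the bottom strand with 3' ends pointing the same way, so neither can prime synthesis back toward the other.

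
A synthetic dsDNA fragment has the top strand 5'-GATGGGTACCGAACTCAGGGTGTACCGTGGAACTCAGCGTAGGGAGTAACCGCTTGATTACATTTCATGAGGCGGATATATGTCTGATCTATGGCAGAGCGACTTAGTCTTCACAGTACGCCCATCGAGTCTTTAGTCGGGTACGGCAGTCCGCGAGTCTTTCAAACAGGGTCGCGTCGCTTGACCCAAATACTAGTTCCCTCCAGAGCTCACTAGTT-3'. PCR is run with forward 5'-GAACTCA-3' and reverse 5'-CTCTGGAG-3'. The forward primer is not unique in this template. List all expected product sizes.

The forward primer GAACTCA matches the top strand at positions 11–17, 30–36.
The reverse primer's reverse complement is CTCCAGAG, matching at positions 201–208.
Each forward site pairs with the reverse site to give a product ending at position 208: sizes 198, 179 bp.

198 bp, 179 bp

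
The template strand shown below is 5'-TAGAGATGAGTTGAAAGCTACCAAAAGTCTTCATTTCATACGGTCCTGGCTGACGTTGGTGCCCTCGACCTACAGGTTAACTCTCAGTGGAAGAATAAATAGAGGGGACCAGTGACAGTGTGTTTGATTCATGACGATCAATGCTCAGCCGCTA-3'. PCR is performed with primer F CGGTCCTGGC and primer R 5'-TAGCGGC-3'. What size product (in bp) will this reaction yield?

The forward primer matches the template at positions 41–50.
Taking the reverse complement of TAGCGGC gives GCCGCTA, found at positions 148–154 on the template; the primer anneals here to the top strand with its 3' end pointing upstream.
The product runs from position 41 to position 154, so its length is 154 − 41 + 1 = 114 bp.

114 bp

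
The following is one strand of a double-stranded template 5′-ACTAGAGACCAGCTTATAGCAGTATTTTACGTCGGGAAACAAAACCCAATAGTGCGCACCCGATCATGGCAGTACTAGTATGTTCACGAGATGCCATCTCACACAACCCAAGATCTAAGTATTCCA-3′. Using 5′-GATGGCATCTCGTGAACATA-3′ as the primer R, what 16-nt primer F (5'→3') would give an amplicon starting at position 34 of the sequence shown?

The reverse primer's reverse complement TATGTTCACGAGATGCCATC matches the template at positions 79–98; the product starts at position 34.
The forward primer is identical to the top strand over positions 34–49: GGGAAACAAAACCCAA.

5'-GGGAAACAAAACCCAA-3'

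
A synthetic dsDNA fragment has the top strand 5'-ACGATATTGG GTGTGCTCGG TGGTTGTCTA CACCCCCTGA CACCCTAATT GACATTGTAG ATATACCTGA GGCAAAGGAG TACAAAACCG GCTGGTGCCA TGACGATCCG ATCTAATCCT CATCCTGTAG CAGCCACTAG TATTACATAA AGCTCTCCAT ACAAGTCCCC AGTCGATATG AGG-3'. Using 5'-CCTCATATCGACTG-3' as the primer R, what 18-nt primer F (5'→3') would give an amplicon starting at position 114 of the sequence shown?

5'-TAATCCTCATCCTGTAGC-3'

The reverse primer's reverse complement CAGTCGATATGAGG matches the template at positions 170–183; the product starts at position 114.
The forward primer is identical to the top strand over positions 114–131: TAATCCTCATCCTGTAGC.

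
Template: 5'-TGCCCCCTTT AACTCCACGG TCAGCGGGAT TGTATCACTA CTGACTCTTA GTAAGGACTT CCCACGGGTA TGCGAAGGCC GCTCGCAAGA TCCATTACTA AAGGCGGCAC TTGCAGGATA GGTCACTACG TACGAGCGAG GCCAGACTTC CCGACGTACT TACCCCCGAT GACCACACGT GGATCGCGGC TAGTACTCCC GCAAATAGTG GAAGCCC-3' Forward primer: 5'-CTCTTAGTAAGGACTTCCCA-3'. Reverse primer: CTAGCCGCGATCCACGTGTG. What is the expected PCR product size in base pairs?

Scanning the template, CTCTTAGTAAGGACTTCCCA occurs at positions 45–64; this primer anneals to the bottom strand there with its 3' end pointing downstream.
The reverse primer's reverse complement is CACACGTGGATCGCGGCTAG, which matches the template at positions 174–193.
Product length = (reverse-primer end) − (forward-primer start) + 1 = 193 − 45 + 1 = 149 bp.

149 bp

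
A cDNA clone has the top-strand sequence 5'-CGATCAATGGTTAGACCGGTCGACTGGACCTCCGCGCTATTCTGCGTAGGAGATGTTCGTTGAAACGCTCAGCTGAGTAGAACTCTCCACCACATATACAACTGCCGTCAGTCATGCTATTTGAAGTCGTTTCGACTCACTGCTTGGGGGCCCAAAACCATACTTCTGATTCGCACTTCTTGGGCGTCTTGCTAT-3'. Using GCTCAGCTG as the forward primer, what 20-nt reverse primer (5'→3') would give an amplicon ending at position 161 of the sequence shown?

The forward primer binds at positions 67–75; the product's 3' end on the top strand is position 161.
The reverse primer anneals to the top strand over positions 142–161, i.e. to GCTTGGGGGCCCAAAACCAT.
Its sequence written 5'→3' is the reverse complement: ATGGTTTTGGGCCCCCAAGC.

5'-ATGGTTTTGGGCCCCCAAGC-3'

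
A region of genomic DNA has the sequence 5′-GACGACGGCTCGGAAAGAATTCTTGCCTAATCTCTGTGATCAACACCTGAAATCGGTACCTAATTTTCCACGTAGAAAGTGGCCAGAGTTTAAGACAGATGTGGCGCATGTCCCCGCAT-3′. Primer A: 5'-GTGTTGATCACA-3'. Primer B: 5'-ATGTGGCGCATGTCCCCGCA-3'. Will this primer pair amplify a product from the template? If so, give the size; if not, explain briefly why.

Primer A (GTGTTGATCACA) has reverse complement TGTGATCAACAC, which matches the top strand at positions 35–46; primer A anneals to the top strand there with its 3' end pointing upstream toward position 35.
Primer B (ATGTGGCGCATGTCCCCGCA) matches the top strand directly at positions 99–118; it anneals to the bottom strand with its 3' end pointing downstream toward position 118.
The 3' ends diverge (primer A extends toward position 1, primer B toward position 119), so the primers never converge on a shared product.

No product — the primers' 3' ends point away from each other.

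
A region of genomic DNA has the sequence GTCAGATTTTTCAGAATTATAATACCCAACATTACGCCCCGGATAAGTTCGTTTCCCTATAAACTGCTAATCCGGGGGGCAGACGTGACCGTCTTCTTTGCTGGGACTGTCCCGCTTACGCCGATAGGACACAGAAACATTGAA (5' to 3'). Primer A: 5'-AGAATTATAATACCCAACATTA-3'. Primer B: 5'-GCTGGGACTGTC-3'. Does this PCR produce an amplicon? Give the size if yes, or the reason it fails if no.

No product — both primers anneal to the same strand and extend in the same direction.

Primer A (AGAATTATAATACCCAACATTA) matches the top strand at positions 13–34 (3' end points downstream).
Primer B (GCTGGGACTGTC) also matches the top strand directly, at positions 100–111 — its reverse complement GACAGTCCCAGC is not present.
Both primers anneal to the bottom strand with 3' ends pointing the same way, so neither can prime synthesis back toward the other.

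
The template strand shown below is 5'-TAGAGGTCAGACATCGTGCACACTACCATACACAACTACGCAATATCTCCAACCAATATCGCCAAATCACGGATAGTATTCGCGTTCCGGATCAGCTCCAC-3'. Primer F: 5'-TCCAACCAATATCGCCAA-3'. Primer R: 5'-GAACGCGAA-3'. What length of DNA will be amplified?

The forward primer matches the template at positions 48–65.
The reverse primer's reverse complement is TTCGCGTTC, which matches the template at positions 79–87.
The product runs from position 48 to position 87, so its length is 87 − 48 + 1 = 40 bp.

40 bp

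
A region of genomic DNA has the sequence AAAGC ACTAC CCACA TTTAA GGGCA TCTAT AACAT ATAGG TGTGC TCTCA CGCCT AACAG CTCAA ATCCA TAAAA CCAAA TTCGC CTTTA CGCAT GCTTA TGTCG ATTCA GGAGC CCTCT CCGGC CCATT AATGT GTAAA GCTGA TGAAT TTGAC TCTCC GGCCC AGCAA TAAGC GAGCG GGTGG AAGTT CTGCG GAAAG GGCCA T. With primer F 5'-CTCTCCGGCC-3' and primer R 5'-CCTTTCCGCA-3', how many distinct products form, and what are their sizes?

Two products: 85 bp, 47 bp

The forward primer CTCTCCGGCC matches the top strand at positions 117–126, 155–164.
The reverse primer's reverse complement is TGCGGAAAGG, matching at positions 192–201.
Each forward site pairs with the reverse site to give a product ending at position 201: sizes 85, 47 bp.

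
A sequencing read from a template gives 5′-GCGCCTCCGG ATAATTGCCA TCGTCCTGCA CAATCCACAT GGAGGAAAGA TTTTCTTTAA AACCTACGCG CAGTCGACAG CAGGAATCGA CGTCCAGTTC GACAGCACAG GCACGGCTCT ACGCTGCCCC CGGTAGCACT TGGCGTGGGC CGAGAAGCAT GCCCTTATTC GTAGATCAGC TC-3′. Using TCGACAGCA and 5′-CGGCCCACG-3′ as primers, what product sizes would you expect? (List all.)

79 bp, 54 bp

The forward primer TCGACAGCA matches the top strand at positions 74–82, 99–107.
The reverse primer's reverse complement is CGTGGGCCG, matching at positions 144–152.
Each forward site pairs with the reverse site to give a product ending at position 152: sizes 79, 54 bp.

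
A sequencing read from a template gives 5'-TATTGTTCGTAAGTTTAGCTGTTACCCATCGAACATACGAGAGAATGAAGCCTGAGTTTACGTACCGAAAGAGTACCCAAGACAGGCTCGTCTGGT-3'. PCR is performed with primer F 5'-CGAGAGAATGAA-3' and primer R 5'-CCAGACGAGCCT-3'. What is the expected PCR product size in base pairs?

58 bp

Scanning the template, CGAGAGAATGAA occurs at positions 38–49; this primer anneals to the bottom strand there with its 3' end pointing downstream.
Reverse complement of the reverse primer: AGGCTCGTCTGG. This occurs on the top strand at positions 84–95.
Product length = (reverse-primer end) − (forward-primer start) + 1 = 95 − 38 + 1 = 58 bp.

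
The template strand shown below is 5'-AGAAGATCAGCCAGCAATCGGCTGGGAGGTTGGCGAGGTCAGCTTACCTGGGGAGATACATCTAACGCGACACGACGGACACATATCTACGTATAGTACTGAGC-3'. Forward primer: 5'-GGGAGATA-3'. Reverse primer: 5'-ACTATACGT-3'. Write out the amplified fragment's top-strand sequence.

5'-GGGAGATACATCTAACGCGACACGACGGACACATATCTACGTATAGT-3'

The forward primer matches the template at positions 51–58.
Reverse complement of the reverse primer: ACGTATAGT. This occurs on the top strand at positions 89–97.
The product is the template from position 51 through 97 (47 bp).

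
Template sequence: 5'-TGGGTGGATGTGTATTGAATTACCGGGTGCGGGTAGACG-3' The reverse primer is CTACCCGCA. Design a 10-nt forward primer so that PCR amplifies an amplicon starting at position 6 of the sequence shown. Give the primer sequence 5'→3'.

5'-GGATGTGTAT-3'

The reverse primer's reverse complement TGCGGGTAG matches the template at positions 28–36; the product starts at position 6.
The forward primer is identical to the top strand over positions 6–15: GGATGTGTAT.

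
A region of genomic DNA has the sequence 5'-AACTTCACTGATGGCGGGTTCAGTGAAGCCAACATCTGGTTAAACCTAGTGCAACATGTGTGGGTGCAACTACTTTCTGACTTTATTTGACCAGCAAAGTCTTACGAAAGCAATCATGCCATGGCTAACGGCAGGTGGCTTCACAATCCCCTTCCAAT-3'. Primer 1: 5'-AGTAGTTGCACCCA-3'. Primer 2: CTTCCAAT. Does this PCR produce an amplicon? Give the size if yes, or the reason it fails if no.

Primer 1 (AGTAGTTGCACCCA) has reverse complement TGGGTGCAACTACT, which matches the top strand at positions 61–74; primer 1 anneals to the top strand there with its 3' end pointing upstream toward position 61.
Primer 2 (CTTCCAAT) matches the top strand directly at positions 151–158; it anneals to the bottom strand with its 3' end pointing downstream toward position 158.
The 3' ends diverge (primer 1 extends toward position 1, primer 2 toward position 158), so the primers never converge on a shared product.

No product — the primers' 3' ends point away from each other.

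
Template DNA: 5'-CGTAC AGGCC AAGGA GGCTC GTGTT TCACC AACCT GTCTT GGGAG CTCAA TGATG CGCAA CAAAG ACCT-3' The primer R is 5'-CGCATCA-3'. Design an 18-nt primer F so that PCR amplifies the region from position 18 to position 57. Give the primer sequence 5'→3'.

The reverse primer's reverse complement TGATGCG matches the template at positions 51–57; the product starts at position 18.
The forward primer is identical to the top strand over positions 18–35: CTCGTGTTTCACCAACCT.

5'-CTCGTGTTTCACCAACCT-3'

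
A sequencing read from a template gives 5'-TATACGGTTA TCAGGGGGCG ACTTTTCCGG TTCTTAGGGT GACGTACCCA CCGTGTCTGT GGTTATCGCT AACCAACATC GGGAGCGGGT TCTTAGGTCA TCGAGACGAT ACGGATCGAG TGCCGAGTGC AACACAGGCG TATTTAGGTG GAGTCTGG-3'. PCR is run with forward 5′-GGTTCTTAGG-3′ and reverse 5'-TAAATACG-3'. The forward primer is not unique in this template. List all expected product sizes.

118 bp, 59 bp

The forward primer GGTTCTTAGG matches the top strand at positions 29–38, 88–97.
The reverse primer's reverse complement is CGTATTTA, matching at positions 139–146.
Each forward site pairs with the reverse site to give a product ending at position 146: sizes 118, 59 bp.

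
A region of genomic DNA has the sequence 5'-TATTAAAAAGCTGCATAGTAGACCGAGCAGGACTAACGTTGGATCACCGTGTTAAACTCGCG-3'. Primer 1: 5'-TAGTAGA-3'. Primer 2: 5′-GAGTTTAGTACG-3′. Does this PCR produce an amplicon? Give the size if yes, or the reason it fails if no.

Primer 2 (GAGTTTAGTACG) does not match the top strand, and its reverse complement CGTACTAAACTC does not match either.
With no annealing site for primer 2, no amplification occurs.

No product — primer 2 has no binding site in the template.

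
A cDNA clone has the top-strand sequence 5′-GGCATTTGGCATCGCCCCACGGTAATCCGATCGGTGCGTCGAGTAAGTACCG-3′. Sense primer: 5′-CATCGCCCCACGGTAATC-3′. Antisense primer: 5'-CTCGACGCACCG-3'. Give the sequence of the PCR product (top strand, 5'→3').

Scanning the template, CATCGCCCCACGGTAATC occurs at positions 10–27; this primer anneals to the bottom strand there with its 3' end pointing downstream.
Taking the reverse complement of CTCGACGCACCG gives CGGTGCGTCGAG, found at positions 32–43 on the template; the primer anneals here to the top strand with its 3' end pointing upstream.
The product is the template from position 10 through 43 (34 bp).

5'-CATCGCCCCACGGTAATCCGATCGGTGCGTCGAG-3'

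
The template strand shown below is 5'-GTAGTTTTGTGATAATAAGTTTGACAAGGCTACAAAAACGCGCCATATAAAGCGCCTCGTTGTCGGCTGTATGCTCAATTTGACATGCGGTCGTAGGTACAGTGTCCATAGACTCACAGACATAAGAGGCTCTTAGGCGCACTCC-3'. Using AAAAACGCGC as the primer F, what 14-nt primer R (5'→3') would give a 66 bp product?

5'-TACCTACGACCGCA-3'

The forward primer binds at positions 34–43, so a 66 bp product ends at position 34 + 66 − 1 = 99.
The reverse primer anneals to the top strand over positions 86–99, i.e. to TGCGGTCGTAGGTA.
Its sequence written 5'→3' is the reverse complement: TACCTACGACCGCA.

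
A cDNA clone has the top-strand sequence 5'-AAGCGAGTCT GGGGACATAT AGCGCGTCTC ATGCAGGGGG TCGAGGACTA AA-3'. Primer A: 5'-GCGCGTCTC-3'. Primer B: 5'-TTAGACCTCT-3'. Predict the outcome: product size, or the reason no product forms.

No product — primer B has no binding site in the template.

Primer B (TTAGACCTCT) does not match the top strand, and its reverse complement AGAGGTCTAA does not match either.
With no annealing site for primer B, no amplification occurs.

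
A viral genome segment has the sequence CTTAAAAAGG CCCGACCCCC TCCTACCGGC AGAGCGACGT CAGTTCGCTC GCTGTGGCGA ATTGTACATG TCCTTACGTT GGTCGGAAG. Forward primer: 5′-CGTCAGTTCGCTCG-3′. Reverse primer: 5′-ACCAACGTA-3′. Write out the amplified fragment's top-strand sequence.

5'-CGTCAGTTCGCTCGCTGTGGCGAATTGTACATGTCCTTACGTTGGT-3'

Scanning the template, CGTCAGTTCGCTCG occurs at positions 38–51; this primer anneals to the bottom strand there with its 3' end pointing downstream.
Reverse complement of the reverse primer: TACGTTGGT. This occurs on the top strand at positions 75–83.
The product is the template from position 38 through 83 (46 bp).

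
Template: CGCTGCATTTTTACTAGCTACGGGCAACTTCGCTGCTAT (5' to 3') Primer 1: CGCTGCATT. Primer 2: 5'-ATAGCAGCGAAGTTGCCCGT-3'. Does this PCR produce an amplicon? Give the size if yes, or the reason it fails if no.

Yes — a 39 bp product.

Primer 1 (CGCTGCATT) matches the top strand at positions 1–9; it acts as a forward primer.
Primer 2's reverse complement is ACGGGCAACTTCGCTGCTAT, matching the top strand at positions 20–39; it acts as a reverse primer.
The 3' ends face each other across positions 1–39, giving a 39 bp product.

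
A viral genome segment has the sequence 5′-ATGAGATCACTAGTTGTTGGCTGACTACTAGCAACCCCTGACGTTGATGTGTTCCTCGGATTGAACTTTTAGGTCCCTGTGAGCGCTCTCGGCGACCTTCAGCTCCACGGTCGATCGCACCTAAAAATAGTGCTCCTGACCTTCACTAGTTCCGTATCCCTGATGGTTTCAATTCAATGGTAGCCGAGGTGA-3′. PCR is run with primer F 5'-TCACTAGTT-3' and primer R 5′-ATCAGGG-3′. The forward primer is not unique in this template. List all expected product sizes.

The forward primer TCACTAGTT matches the top strand at positions 7–15, 143–151.
The reverse primer's reverse complement is CCCTGAT, matching at positions 158–164.
Each forward site pairs with the reverse site to give a product ending at position 164: sizes 158, 22 bp.

158 bp, 22 bp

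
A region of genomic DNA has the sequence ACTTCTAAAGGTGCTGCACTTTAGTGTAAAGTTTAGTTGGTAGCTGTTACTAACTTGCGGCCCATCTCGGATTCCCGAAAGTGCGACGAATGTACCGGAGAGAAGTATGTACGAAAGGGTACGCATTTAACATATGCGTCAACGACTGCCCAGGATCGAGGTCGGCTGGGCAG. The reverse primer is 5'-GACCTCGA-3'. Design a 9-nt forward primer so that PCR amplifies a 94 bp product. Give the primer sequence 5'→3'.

5'-GATTCCCGA-3'

The reverse primer's reverse complement TCGAGGTC matches the template at positions 156–163, so the product ends at position 163.
A 94 bp product then starts at position 163 − 94 + 1 = 70.
The forward primer is identical to the top strand there: GATTCCCGA.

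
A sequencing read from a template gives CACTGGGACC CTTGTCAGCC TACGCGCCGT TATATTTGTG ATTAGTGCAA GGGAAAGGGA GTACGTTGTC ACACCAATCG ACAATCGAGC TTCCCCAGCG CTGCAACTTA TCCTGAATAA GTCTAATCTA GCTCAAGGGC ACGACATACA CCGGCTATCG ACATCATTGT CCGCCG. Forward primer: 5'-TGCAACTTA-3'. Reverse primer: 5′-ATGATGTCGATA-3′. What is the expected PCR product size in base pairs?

Forward primer TGCAACTTA is found on the top strand at positions 102–110.
Taking the reverse complement of ATGATGTCGATA gives TATCGACATCAT, found at positions 156–167 on the template; the primer anneals here to the top strand with its 3' end pointing upstream.
The product runs from position 102 to position 167, so its length is 167 − 102 + 1 = 66 bp.

66 bp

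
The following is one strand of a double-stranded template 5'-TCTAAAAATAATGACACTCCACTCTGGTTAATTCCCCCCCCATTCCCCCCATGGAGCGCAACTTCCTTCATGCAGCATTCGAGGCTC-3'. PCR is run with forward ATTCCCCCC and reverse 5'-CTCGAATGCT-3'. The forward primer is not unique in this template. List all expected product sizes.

The forward primer ATTCCCCCC matches the top strand at positions 31–39, 42–50.
The reverse primer's reverse complement is AGCATTCGAG, matching at positions 74–83.
Each forward site pairs with the reverse site to give a product ending at position 83: sizes 53, 42 bp.

53 bp, 42 bp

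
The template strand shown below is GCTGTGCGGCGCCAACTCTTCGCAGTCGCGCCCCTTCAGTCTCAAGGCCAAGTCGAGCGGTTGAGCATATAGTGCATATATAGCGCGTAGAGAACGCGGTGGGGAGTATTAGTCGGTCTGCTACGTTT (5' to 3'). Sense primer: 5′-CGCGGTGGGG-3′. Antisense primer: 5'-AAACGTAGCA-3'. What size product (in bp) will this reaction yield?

34 bp

Forward primer CGCGGTGGGG is found on the top strand at positions 95–104.
Reverse complement of the reverse primer: TGCTACGTTT. This occurs on the top strand at positions 119–128.
Amplicon spans positions 95–128: 34 bp.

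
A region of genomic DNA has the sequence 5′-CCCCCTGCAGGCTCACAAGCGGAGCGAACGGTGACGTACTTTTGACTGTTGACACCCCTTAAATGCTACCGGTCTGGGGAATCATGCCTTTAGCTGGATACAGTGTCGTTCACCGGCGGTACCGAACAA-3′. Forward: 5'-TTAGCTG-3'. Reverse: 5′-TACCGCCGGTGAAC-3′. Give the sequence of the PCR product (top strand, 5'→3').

5'-TTAGCTGGATACAGTGTCGTTCACCGGCGGTA-3'

Scanning the template, TTAGCTG occurs at positions 90–96; this primer anneals to the bottom strand there with its 3' end pointing downstream.
Reverse complement of the reverse primer: GTTCACCGGCGGTA. This occurs on the top strand at positions 108–121.
The product is the template from position 90 through 121 (32 bp).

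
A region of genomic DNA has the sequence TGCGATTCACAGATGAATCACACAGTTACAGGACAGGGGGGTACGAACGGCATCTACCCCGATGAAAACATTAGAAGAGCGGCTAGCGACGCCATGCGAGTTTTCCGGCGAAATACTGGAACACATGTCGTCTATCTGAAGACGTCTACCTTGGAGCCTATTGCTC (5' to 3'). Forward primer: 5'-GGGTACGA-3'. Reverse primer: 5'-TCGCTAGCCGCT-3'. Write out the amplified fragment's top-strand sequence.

Forward primer GGGTACGA is found on the top strand at positions 39–46.
Reverse complement of the reverse primer: AGCGGCTAGCGA. This occurs on the top strand at positions 78–89.
The product is the template from position 39 through 89 (51 bp).

5'-GGGTACGAACGGCATCTACCCCGATGAAAACATTAGAAGAGCGGCTAGCGA-3'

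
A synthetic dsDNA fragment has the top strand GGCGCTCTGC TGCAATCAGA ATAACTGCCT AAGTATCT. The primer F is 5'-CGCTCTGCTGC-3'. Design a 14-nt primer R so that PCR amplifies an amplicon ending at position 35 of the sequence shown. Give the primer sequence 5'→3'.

5'-TACTTAGGCAGTTA-3'

The forward primer binds at positions 3–13; the product's 3' end on the top strand is position 35.
The reverse primer anneals to the top strand over positions 22–35, i.e. to TAACTGCCTAAGTA.
Its sequence written 5'→3' is the reverse complement: TACTTAGGCAGTTA.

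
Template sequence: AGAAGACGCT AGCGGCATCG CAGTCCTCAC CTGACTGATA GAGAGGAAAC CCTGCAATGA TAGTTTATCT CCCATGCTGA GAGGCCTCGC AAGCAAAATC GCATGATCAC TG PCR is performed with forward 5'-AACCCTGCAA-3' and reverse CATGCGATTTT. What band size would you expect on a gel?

58 bp

Scanning the template, AACCCTGCAA occurs at positions 48–57; this primer anneals to the bottom strand there with its 3' end pointing downstream.
Reverse complement of the reverse primer: AAAATCGCATG. This occurs on the top strand at positions 95–105.
Product length = (reverse-primer end) − (forward-primer start) + 1 = 105 − 48 + 1 = 58 bp.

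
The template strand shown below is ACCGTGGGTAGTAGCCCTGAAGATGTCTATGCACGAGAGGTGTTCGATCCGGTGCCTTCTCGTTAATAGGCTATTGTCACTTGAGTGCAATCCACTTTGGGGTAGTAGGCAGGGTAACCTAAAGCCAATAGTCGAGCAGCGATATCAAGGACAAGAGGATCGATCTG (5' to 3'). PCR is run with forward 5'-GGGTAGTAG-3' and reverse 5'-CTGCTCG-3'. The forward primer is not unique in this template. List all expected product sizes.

134 bp, 40 bp

The forward primer GGGTAGTAG matches the top strand at positions 6–14, 100–108.
The reverse primer's reverse complement is CGAGCAG, matching at positions 133–139.
Each forward site pairs with the reverse site to give a product ending at position 139: sizes 134, 40 bp.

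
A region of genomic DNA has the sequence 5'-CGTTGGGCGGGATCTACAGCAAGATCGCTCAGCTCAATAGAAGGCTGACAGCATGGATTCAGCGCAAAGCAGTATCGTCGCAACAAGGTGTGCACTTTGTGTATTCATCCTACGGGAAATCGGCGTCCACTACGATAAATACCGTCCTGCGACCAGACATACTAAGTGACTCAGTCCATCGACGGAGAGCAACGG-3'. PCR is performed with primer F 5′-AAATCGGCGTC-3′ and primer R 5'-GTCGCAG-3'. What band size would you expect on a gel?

Forward primer AAATCGGCGTC is found on the top strand at positions 117–127.
The reverse primer's reverse complement is CTGCGAC, which matches the template at positions 147–153.
The product runs from position 117 to position 153, so its length is 153 − 117 + 1 = 37 bp.

37 bp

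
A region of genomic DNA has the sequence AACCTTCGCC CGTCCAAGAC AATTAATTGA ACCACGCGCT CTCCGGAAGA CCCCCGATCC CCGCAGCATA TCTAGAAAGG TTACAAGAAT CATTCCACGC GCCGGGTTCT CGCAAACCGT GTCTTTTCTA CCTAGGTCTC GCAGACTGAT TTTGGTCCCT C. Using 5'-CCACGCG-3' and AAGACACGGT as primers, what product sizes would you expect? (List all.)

94 bp, 31 bp

The forward primer CCACGCG matches the top strand at positions 32–38, 95–101.
The reverse primer's reverse complement is ACCGTGTCTT, matching at positions 116–125.
Each forward site pairs with the reverse site to give a product ending at position 125: sizes 94, 31 bp.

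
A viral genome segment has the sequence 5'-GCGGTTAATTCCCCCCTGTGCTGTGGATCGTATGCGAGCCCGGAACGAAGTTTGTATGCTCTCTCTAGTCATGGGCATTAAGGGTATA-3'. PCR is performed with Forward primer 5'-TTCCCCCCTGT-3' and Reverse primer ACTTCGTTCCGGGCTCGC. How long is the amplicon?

The forward primer matches the template at positions 9–19.
Reverse complement of the reverse primer: GCGAGCCCGGAACGAAGT. This occurs on the top strand at positions 34–51.
Amplicon spans positions 9–51: 43 bp.

43 bp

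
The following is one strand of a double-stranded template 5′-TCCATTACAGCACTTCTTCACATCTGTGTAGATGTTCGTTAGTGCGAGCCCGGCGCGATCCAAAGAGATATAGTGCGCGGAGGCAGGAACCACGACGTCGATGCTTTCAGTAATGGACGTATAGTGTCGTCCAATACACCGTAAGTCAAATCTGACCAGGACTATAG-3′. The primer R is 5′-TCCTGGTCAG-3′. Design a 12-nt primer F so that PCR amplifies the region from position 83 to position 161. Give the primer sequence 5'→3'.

The reverse primer's reverse complement CTGACCAGGA matches the template at positions 152–161; the product starts at position 83.
The forward primer is identical to the top strand over positions 83–94: GCAGGAACCACG.

5'-GCAGGAACCACG-3'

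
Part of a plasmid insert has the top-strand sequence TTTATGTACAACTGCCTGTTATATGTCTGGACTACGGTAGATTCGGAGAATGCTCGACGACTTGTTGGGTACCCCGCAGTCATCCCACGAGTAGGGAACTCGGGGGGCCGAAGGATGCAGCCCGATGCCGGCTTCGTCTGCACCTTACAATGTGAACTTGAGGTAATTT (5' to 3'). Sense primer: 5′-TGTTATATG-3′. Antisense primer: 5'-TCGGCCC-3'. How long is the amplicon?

The forward primer matches the template at positions 17–25.
The reverse primer's reverse complement is GGGCCGA, which matches the template at positions 105–111.
Amplicon spans positions 17–111: 95 bp.

95 bp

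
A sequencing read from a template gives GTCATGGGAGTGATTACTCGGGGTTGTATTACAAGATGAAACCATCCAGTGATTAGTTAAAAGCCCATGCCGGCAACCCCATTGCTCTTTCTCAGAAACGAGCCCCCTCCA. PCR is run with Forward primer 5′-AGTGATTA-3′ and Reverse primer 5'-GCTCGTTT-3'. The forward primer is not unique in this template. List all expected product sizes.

The forward primer AGTGATTA matches the top strand at positions 9–16, 48–55.
The reverse primer's reverse complement is AAACGAGC, matching at positions 96–103.
Each forward site pairs with the reverse site to give a product ending at position 103: sizes 95, 56 bp.

95 bp, 56 bp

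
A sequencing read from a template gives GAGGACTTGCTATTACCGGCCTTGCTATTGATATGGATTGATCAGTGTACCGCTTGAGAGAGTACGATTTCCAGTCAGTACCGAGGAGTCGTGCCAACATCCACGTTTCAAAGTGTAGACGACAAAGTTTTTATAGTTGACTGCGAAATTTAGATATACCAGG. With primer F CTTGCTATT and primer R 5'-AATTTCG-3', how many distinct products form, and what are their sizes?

The forward primer CTTGCTATT matches the top strand at positions 6–14, 21–29.
The reverse primer's reverse complement is CGAAATT, matching at positions 144–150.
Each forward site pairs with the reverse site to give a product ending at position 150: sizes 145, 130 bp.

Two products: 145 bp, 130 bp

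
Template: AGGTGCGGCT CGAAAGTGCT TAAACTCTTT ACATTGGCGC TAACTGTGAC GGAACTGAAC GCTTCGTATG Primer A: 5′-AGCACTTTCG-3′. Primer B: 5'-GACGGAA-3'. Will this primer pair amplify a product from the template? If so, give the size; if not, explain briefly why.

No product — the primers' 3' ends point away from each other.

Primer A (AGCACTTTCG) has reverse complement CGAAAGTGCT, which matches the top strand at positions 11–20; primer A anneals to the top strand there with its 3' end pointing upstream toward position 11.
Primer B (GACGGAA) matches the top strand directly at positions 48–54; it anneals to the bottom strand with its 3' end pointing downstream toward position 54.
The 3' ends diverge (primer A extends toward position 1, primer B toward position 70), so the primers never converge on a shared product.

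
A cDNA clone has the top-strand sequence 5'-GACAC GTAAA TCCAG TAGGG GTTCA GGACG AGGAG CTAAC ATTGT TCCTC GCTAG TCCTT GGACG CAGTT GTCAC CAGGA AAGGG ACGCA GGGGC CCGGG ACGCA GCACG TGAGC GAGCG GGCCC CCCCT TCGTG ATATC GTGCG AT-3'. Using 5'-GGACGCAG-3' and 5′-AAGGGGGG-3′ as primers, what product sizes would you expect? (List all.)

The forward primer GGACGCAG matches the top strand at positions 61–68, 84–91, 99–106.
The reverse primer's reverse complement is CCCCCCTT, matching at positions 124–131.
Each forward site pairs with the reverse site to give a product ending at position 131: sizes 71, 48, 33 bp.

71 bp, 48 bp, 33 bp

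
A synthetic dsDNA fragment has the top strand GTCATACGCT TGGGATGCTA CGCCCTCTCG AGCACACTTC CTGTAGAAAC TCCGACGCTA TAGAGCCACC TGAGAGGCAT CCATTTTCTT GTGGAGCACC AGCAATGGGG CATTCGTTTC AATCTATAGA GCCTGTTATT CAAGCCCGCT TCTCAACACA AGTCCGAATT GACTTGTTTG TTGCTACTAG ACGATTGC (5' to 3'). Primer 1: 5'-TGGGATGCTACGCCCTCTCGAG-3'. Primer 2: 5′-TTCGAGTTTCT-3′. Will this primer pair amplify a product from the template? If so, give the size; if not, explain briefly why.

Primer 2 (TTCGAGTTTCT) does not match the top strand, and its reverse complement AGAAACTCGAA does not match either.
With no annealing site for primer 2, no amplification occurs.

No product — primer 2 has no binding site in the template.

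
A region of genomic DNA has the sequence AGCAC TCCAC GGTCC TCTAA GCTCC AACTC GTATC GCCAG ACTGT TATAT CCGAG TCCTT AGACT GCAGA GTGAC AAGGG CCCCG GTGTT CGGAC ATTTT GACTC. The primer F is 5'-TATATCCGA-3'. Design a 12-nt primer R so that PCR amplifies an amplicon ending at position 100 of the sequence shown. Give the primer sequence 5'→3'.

The forward primer binds at positions 46–54; the product's 3' end on the top strand is position 100.
The reverse primer anneals to the top strand over positions 89–100, i.e. to TTCGGACATTTT.
Its sequence written 5'→3' is the reverse complement: AAAATGTCCGAA.

5'-AAAATGTCCGAA-3'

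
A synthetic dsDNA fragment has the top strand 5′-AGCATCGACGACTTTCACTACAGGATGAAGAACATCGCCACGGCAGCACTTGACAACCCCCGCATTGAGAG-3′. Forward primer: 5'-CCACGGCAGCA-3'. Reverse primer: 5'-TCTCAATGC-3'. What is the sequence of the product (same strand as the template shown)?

5'-CCACGGCAGCACTTGACAACCCCCGCATTGAGA-3'

Forward primer CCACGGCAGCA is found on the top strand at positions 38–48.
The reverse primer's reverse complement is GCATTGAGA, which matches the template at positions 62–70.
The product is the template from position 38 through 70 (33 bp).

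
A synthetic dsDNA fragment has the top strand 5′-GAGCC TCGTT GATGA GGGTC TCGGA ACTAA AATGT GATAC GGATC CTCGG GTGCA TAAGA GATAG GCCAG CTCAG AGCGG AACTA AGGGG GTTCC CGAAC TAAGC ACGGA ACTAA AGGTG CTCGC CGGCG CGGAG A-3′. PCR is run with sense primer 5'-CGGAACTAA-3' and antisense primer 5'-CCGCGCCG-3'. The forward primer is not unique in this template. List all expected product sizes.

The forward primer CGGAACTAA matches the top strand at positions 22–30, 78–86, 107–115.
The reverse primer's reverse complement is CGGCGCGG, matching at positions 126–133.
Each forward site pairs with the reverse site to give a product ending at position 133: sizes 112, 56, 27 bp.

112 bp, 56 bp, 27 bp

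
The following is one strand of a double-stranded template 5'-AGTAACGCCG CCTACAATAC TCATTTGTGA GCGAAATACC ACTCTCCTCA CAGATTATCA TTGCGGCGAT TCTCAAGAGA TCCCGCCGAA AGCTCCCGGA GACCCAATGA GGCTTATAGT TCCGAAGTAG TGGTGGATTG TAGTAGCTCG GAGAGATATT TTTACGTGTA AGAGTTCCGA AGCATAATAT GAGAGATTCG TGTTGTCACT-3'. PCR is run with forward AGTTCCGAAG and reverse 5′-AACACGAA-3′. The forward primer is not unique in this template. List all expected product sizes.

The forward primer AGTTCCGAAG matches the top strand at positions 118–127, 173–182.
The reverse primer's reverse complement is TTCGTGTT, matching at positions 197–204.
Each forward site pairs with the reverse site to give a product ending at position 204: sizes 87, 32 bp.

87 bp, 32 bp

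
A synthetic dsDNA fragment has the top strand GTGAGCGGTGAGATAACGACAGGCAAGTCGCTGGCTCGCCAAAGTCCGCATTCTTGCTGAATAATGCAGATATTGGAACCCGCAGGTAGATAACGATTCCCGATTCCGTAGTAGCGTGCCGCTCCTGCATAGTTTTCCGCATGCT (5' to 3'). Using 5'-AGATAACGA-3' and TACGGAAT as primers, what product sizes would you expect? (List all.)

The forward primer AGATAACGA matches the top strand at positions 11–19, 88–96.
The reverse primer's reverse complement is ATTCCGTA, matching at positions 103–110.
Each forward site pairs with the reverse site to give a product ending at position 110: sizes 100, 23 bp.

100 bp, 23 bp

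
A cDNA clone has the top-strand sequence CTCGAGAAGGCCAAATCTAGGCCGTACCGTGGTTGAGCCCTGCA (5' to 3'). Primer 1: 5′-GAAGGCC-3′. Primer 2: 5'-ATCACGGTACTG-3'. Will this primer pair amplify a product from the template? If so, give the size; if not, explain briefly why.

No product — primer 2 has no binding site in the template.

Primer 2 (ATCACGGTACTG) does not match the top strand, and its reverse complement CAGTACCGTGAT does not match either.
With no annealing site for primer 2, no amplification occurs.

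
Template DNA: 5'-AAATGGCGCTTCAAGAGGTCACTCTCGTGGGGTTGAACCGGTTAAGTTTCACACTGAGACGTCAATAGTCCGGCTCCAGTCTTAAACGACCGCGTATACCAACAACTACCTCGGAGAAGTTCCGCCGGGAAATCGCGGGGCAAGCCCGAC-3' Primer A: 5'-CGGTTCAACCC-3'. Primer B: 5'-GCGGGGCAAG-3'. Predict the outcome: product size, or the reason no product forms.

No product — the primers' 3' ends point away from each other.

Primer A (CGGTTCAACCC) has reverse complement GGGTTGAACCG, which matches the top strand at positions 30–40; primer A anneals to the top strand there with its 3' end pointing upstream toward position 30.
Primer B (GCGGGGCAAG) matches the top strand directly at positions 135–144; it anneals to the bottom strand with its 3' end pointing downstream toward position 144.
The 3' ends diverge (primer A extends toward position 1, primer B toward position 150), so the primers never converge on a shared product.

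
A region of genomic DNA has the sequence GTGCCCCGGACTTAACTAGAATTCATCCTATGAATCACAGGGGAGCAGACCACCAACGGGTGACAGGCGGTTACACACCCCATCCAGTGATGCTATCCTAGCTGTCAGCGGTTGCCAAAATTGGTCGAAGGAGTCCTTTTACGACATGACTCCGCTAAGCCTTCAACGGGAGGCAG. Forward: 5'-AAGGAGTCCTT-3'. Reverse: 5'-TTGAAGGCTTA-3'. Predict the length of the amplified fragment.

Forward primer AAGGAGTCCTT is found on the top strand at positions 128–138.
The reverse primer's reverse complement is TAAGCCTTCAA, which matches the template at positions 156–166.
Product length = (reverse-primer end) − (forward-primer start) + 1 = 166 − 128 + 1 = 39 bp.

39 bp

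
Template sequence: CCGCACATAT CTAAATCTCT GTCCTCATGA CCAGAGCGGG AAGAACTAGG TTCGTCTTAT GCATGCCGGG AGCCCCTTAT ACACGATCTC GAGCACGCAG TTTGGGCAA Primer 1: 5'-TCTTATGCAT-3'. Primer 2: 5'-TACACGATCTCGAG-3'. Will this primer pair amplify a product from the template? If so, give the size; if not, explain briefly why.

No product — both primers anneal to the same strand and extend in the same direction.

Primer 1 (TCTTATGCAT) matches the top strand at positions 55–64 (3' end points downstream).
Primer 2 (TACACGATCTCGAG) also matches the top strand directly, at positions 80–93 — its reverse complement CTCGAGATCGTGTA is not present.
Both primers anneal to the bottom strand with 3' ends pointing the same way, so neither can prime synthesis back toward the other.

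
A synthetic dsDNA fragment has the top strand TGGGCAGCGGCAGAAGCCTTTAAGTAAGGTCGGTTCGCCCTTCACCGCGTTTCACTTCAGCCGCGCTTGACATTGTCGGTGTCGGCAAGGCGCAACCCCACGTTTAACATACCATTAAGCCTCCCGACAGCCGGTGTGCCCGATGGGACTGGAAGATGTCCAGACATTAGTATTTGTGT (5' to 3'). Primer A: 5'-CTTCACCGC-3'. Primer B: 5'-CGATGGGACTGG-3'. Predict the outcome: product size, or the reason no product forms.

Primer A (CTTCACCGC) matches the top strand at positions 40–48 (3' end points downstream).
Primer B (CGATGGGACTGG) also matches the top strand directly, at positions 141–152 — its reverse complement CCAGTCCCATCG is not present.
Both primers anneal to the bottom strand with 3' ends pointing the same way, so neither can prime synthesis back toward the other.

No product — both primers anneal to the same strand and extend in the same direction.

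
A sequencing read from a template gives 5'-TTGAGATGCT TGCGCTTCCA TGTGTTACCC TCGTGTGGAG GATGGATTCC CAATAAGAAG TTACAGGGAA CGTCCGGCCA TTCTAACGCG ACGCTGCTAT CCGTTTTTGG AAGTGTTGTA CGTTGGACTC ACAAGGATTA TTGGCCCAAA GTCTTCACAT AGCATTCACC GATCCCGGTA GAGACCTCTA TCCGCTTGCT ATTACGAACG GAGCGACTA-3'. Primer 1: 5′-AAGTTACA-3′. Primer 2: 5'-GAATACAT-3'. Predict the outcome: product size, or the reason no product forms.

Primer 2 (GAATACAT) does not match the top strand, and its reverse complement ATGTATTC does not match either.
With no annealing site for primer 2, no amplification occurs.

No product — primer 2 has no binding site in the template.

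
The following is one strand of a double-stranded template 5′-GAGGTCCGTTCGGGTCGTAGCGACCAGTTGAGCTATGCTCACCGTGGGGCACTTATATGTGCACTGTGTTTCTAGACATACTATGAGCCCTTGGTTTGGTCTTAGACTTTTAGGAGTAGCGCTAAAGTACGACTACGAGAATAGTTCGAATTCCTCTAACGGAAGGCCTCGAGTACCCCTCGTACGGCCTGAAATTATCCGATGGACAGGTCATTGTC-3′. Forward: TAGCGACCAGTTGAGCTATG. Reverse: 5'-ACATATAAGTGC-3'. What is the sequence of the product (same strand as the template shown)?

5'-TAGCGACCAGTTGAGCTATGCTCACCGTGGGGCACTTATATGT-3'

Forward primer TAGCGACCAGTTGAGCTATG is found on the top strand at positions 18–37.
Reverse complement of the reverse primer: GCACTTATATGT. This occurs on the top strand at positions 49–60.
The product is the template from position 18 through 60 (43 bp).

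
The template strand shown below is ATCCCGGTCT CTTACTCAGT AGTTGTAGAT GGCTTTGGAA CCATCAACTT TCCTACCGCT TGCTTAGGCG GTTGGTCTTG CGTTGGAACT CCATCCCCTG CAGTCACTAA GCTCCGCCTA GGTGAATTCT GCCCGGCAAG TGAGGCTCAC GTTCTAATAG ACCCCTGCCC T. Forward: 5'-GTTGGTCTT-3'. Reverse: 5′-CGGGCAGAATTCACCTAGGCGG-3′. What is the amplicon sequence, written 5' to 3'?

Forward primer GTTGGTCTT is found on the top strand at positions 71–79.
The reverse primer's reverse complement is CCGCCTAGGTGAATTCTGCCCG, which matches the template at positions 114–135.
The product is the template from position 71 through 135 (65 bp).

5'-GTTGGTCTTGCGTTGGAACTCCATCCCCTGCAGTCACTAAGCTCCGCCTAGGTGAATTCTGCCCG-3'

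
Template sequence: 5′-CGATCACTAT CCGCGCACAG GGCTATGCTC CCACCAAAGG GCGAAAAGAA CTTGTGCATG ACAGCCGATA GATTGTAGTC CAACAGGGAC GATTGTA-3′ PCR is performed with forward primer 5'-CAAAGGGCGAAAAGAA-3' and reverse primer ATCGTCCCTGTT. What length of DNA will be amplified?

59 bp

Forward primer CAAAGGGCGAAAAGAA is found on the top strand at positions 35–50.
The reverse primer's reverse complement is AACAGGGACGAT, which matches the template at positions 82–93.
Amplicon spans positions 35–93: 59 bp.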